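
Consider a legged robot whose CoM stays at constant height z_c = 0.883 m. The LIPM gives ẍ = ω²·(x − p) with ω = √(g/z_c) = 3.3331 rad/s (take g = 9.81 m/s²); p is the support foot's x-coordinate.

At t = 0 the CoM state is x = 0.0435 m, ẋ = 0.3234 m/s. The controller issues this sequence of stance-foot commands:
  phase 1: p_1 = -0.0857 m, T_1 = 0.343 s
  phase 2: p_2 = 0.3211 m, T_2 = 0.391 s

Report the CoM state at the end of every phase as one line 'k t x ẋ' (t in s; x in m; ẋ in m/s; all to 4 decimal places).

1 0.3430 0.2743 1.1656
2 0.7340 0.8247 2.0376

phase 1: p=-0.0857, T=0.343, ωT=1.143253, cosh=1.727869, sinh=1.409089; start (x,ẋ)=(0.043500, 0.323400) → end (x,ẋ)=(0.274260, 1.165598)
phase 2: p=0.3211, T=0.391, ωT=1.303242, cosh=1.976431, sinh=1.704781; start (x,ẋ)=(0.274260, 1.165598) → end (x,ẋ)=(0.824692, 2.037569)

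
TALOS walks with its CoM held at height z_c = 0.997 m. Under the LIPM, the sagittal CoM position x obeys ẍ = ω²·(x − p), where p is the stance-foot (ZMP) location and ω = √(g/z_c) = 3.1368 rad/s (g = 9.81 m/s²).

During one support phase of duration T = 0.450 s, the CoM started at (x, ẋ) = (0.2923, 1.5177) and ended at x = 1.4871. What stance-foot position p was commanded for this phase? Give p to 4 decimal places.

ωT = 3.1368·0.450 = 1.411560; cosh(ωT) = 2.173056, sinh(ωT) = 1.929294
x(T) = p + (x₀−p)·cosh(ωT) + (ẋ₀/ω)·sinh(ωT) ⇒ p·(1 − cosh) = x(T) − x₀·cosh − (ẋ₀/ω)·sinh
numerator   = 1.4871 − (0.2923)·2.173056 − (1.5177/3.1368)·1.929294 = -0.081548
denominator = 1 − 2.173056 = -1.173056
p = -0.081548 / -1.173056 = 0.0695

p = 0.0695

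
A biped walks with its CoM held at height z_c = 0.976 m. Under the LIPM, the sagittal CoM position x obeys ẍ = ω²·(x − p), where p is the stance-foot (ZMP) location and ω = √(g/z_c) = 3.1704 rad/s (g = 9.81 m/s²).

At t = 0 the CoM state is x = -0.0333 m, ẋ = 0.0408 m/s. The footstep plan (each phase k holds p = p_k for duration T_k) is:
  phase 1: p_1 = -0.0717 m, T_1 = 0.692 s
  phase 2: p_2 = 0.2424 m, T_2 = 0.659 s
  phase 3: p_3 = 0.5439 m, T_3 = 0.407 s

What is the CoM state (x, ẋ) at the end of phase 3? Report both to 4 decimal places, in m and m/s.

phase 1: p=-0.0717, T=0.692, ωT=2.193917, cosh=4.540879, sinh=4.429400; start (x,ẋ)=(-0.033300, 0.040800) → end (x,ẋ)=(0.159672, 0.724518)
phase 2: p=0.2424, T=0.659, ωT=2.089294, cosh=4.101490, sinh=3.977716; start (x,ẋ)=(0.159672, 0.724518) → end (x,ẋ)=(0.812102, 1.928323)
phase 3: p=0.5439, T=0.407, ωT=1.290353, cosh=1.954621, sinh=1.679447; start (x,ẋ)=(0.812102, 1.928323) → end (x,ẋ)=(2.089618, 5.197186)

x = 2.0896, ẋ = 5.1972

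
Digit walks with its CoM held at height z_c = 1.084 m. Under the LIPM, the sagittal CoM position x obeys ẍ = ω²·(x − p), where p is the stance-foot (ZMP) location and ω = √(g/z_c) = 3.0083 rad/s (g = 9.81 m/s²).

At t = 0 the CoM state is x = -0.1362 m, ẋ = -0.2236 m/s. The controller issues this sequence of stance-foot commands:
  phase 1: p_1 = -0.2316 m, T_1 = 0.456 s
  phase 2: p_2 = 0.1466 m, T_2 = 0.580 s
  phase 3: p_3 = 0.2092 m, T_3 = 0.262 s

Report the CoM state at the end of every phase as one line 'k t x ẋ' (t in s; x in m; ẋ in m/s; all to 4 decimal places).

1 0.4560 -0.1685 0.0602
2 1.0360 -0.7274 -2.4533
3 1.2980 -1.7452 -5.7136

phase 1: p=-0.2316, T=0.456, ωT=1.371785, cosh=2.098017, sinh=1.844363; start (x,ẋ)=(-0.136200, -0.223600) → end (x,ẋ)=(-0.168536, 0.060201)
phase 2: p=0.1466, T=0.580, ωT=1.744814, cosh=2.949757, sinh=2.775080; start (x,ẋ)=(-0.168536, 0.060201) → end (x,ẋ)=(-0.727442, -2.453268)
phase 3: p=0.2092, T=0.262, ωT=0.788175, cosh=1.327026, sinh=0.872352; start (x,ẋ)=(-0.727442, -2.453268) → end (x,ẋ)=(-1.745152, -5.713577)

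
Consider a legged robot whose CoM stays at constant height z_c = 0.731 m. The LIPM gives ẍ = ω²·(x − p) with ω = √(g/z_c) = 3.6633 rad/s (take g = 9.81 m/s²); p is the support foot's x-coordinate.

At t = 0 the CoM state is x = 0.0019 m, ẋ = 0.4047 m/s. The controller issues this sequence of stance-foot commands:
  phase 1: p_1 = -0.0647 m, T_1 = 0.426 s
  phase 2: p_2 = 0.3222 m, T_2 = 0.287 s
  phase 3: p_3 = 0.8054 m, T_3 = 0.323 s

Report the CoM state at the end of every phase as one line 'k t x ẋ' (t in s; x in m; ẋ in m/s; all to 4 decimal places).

phase 1: p=-0.0647, T=0.426, ωT=1.560566, cosh=2.485766, sinh=2.275749; start (x,ẋ)=(0.001900, 0.404700) → end (x,ẋ)=(0.352263, 1.561217)
phase 2: p=0.3222, T=0.287, ωT=1.051367, cosh=1.605510, sinh=1.256050; start (x,ẋ)=(0.352263, 1.561217) → end (x,ẋ)=(0.905768, 2.644880)
phase 3: p=0.8054, T=0.323, ωT=1.183246, cosh=1.785619, sinh=1.479336; start (x,ẋ)=(0.905768, 2.644880) → end (x,ẋ)=(2.052690, 5.266667)

1 0.4260 0.3523 1.5612
2 0.7130 0.9058 2.6449
3 1.0360 2.0527 5.2667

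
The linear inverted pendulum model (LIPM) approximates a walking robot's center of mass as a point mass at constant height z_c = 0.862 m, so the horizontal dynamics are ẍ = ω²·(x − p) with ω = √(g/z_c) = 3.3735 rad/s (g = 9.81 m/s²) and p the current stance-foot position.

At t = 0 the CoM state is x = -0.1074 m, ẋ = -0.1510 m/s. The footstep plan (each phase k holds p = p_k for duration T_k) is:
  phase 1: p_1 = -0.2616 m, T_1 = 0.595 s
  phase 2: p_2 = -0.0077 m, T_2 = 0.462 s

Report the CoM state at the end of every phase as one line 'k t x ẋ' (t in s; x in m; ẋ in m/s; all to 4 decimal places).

1 0.5950 0.1590 1.3288
2 1.0570 1.3004 4.5742

phase 1: p=-0.2616, T=0.595, ωT=2.007232, cosh=3.788526, sinh=3.654166; start (x,ẋ)=(-0.107400, -0.151000) → end (x,ẋ)=(0.159028, 1.328807)
phase 2: p=-0.0077, T=0.462, ωT=1.558557, cosh=2.481199, sinh=2.270760; start (x,ẋ)=(0.159028, 1.328807) → end (x,ẋ)=(1.300427, 4.574238)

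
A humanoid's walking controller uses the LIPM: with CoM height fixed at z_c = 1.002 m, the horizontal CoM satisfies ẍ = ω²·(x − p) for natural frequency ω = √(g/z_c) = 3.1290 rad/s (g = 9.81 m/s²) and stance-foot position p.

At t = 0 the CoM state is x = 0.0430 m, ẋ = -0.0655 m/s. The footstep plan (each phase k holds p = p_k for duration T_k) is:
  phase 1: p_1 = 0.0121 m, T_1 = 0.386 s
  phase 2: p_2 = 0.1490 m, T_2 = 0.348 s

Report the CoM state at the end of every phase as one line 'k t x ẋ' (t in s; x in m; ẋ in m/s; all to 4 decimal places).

1 0.3860 0.0365 0.0279
2 0.7340 -0.0253 -0.4174

phase 1: p=0.0121, T=0.386, ωT=1.207794, cosh=1.822475, sinh=1.523620; start (x,ẋ)=(0.043000, -0.065500) → end (x,ẋ)=(0.036520, 0.027941)
phase 2: p=0.1490, T=0.348, ωT=1.088892, cosh=1.653785, sinh=1.317196; start (x,ẋ)=(0.036520, 0.027941) → end (x,ẋ)=(-0.025255, -0.417378)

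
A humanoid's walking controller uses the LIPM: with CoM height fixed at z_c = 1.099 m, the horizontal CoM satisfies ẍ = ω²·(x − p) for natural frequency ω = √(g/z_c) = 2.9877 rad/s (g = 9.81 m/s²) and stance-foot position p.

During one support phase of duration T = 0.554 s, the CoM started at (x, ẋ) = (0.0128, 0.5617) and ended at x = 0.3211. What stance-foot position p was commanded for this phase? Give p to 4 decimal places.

ωT = 2.9877·0.554 = 1.655186; cosh(ωT) = 2.712554, sinh(ωT) = 2.521498
x(T) = p + (x₀−p)·cosh(ωT) + (ẋ₀/ω)·sinh(ωT) ⇒ p·(1 − cosh) = x(T) − x₀·cosh − (ẋ₀/ω)·sinh
numerator   = 0.3211 − (0.0128)·2.712554 − (0.5617/2.9877)·2.521498 = -0.187673
denominator = 1 − 2.712554 = -1.712554
p = -0.187673 / -1.712554 = 0.1096

p = 0.1096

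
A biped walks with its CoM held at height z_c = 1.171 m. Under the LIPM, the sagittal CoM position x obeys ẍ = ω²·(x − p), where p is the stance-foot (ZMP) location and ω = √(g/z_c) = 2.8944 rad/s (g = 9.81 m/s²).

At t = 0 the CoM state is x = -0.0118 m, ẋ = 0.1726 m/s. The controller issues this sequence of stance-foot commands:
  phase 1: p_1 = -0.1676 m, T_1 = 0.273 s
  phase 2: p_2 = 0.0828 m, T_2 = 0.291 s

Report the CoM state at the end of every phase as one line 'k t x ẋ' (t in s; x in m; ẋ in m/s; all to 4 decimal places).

phase 1: p=-0.1676, T=0.273, ωT=0.790171, cosh=1.328770, sinh=0.875003; start (x,ẋ)=(-0.011800, 0.172600) → end (x,ẋ)=(0.091601, 0.623926)
phase 2: p=0.0828, T=0.291, ωT=0.842270, cosh=1.376182, sinh=0.945450; start (x,ẋ)=(0.091601, 0.623926) → end (x,ẋ)=(0.298716, 0.882720)

1 0.2730 0.0916 0.6239
2 0.5640 0.2987 0.8827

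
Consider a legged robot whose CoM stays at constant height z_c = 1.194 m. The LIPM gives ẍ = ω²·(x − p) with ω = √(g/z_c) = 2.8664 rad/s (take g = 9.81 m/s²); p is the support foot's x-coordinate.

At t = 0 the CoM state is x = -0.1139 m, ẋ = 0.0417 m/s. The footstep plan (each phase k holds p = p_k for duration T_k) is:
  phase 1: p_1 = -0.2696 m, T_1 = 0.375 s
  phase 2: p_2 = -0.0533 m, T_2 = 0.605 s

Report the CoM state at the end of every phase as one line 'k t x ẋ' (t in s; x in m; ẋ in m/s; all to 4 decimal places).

phase 1: p=-0.2696, T=0.375, ωT=1.074900, cosh=1.635516, sinh=1.294184; start (x,ẋ)=(-0.113900, 0.041700) → end (x,ẋ)=(0.003877, 0.645793)
phase 2: p=-0.0533, T=0.605, ωT=1.734172, cosh=2.920391, sinh=2.743845; start (x,ẋ)=(0.003877, 0.645793) → end (x,ẋ)=(0.731862, 2.335667)

1 0.3750 0.0039 0.6458
2 0.9800 0.7319 2.3357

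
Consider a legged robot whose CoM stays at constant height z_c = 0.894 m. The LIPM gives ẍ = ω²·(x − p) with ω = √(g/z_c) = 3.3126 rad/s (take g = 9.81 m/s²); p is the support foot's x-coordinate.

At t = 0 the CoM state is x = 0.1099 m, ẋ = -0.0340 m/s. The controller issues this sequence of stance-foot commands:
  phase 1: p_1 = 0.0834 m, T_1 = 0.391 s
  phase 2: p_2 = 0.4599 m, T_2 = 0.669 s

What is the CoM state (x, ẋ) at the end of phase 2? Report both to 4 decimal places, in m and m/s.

phase 1: p=0.0834, T=0.391, ωT=1.295227, cosh=1.962830, sinh=1.688994; start (x,ẋ)=(0.109900, -0.034000) → end (x,ẋ)=(0.118079, 0.081530)
phase 2: p=0.4599, T=0.669, ωT=2.216129, cosh=4.640396, sinh=4.531366; start (x,ẋ)=(0.118079, 0.081530) → end (x,ẋ)=(-1.014756, -4.752600)

x = -1.0148, ẋ = -4.7526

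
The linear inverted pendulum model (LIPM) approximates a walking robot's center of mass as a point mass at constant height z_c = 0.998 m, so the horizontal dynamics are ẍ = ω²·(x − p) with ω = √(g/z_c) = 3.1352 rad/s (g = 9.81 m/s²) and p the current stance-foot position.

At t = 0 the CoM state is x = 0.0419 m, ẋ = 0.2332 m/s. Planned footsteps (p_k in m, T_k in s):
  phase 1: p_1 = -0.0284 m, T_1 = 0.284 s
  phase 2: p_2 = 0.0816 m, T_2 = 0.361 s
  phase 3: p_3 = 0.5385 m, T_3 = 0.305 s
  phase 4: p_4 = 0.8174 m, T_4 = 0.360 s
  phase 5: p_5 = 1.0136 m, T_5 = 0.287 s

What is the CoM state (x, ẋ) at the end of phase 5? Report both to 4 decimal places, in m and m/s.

phase 1: p=-0.0284, T=0.284, ωT=0.890397, cosh=1.423294, sinh=1.012802; start (x,ẋ)=(0.041900, 0.233200) → end (x,ẋ)=(0.146991, 0.555138)
phase 2: p=0.0816, T=0.361, ωT=1.131807, cosh=1.711853, sinh=1.389403; start (x,ẋ)=(0.146991, 0.555138) → end (x,ẋ)=(0.439556, 1.235162)
phase 3: p=0.5385, T=0.305, ωT=0.956236, cosh=1.493111, sinh=1.108774; start (x,ẋ)=(0.439556, 1.235162) → end (x,ẋ)=(0.827585, 1.500283)
phase 4: p=0.8174, T=0.360, ωT=1.128672, cosh=1.707505, sinh=1.384043; start (x,ẋ)=(0.827585, 1.500283) → end (x,ẋ)=(1.497096, 2.605938)
phase 5: p=1.0136, T=0.287, ωT=0.899802, cosh=1.432884, sinh=1.026234; start (x,ẋ)=(1.497096, 2.605938) → end (x,ẋ)=(2.559385, 5.289628)

x = 2.5594, ẋ = 5.2896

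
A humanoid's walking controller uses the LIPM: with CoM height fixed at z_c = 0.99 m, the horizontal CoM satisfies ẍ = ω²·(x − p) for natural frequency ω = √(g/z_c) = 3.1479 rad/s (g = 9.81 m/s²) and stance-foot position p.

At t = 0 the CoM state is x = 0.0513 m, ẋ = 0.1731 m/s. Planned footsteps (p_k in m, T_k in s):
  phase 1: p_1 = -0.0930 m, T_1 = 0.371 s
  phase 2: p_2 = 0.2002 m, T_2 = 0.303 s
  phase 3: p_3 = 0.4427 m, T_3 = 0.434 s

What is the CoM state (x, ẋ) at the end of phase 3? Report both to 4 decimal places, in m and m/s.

x = 1.6916, ẋ = 4.2083

phase 1: p=-0.0930, T=0.371, ωT=1.167871, cosh=1.763084, sinh=1.452056; start (x,ẋ)=(0.051300, 0.173100) → end (x,ẋ)=(0.241260, 0.964775)
phase 2: p=0.2002, T=0.303, ωT=0.953814, cosh=1.490429, sinh=1.105160; start (x,ẋ)=(0.241260, 0.964775) → end (x,ẋ)=(0.600109, 1.580774)
phase 3: p=0.4427, T=0.434, ωT=1.366189, cosh=2.087729, sinh=1.832651; start (x,ẋ)=(0.600109, 1.580774) → end (x,ẋ)=(1.691626, 4.208320)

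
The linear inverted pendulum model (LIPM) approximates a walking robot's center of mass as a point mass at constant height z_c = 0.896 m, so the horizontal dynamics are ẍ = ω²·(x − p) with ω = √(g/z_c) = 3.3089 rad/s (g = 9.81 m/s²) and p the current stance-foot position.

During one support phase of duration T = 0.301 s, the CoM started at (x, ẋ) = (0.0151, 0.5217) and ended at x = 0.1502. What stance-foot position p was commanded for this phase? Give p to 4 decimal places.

p = 0.1065

ωT = 3.3089·0.301 = 0.995979; cosh(ωT) = 1.538367, sinh(ωT) = 1.169006
x(T) = p + (x₀−p)·cosh(ωT) + (ẋ₀/ω)·sinh(ωT) ⇒ p·(1 − cosh) = x(T) − x₀·cosh − (ẋ₀/ω)·sinh
numerator   = 0.1502 − (0.0151)·1.538367 − (0.5217/3.3089)·1.169006 = -0.057341
denominator = 1 − 1.538367 = -0.538367
p = -0.057341 / -0.538367 = 0.1065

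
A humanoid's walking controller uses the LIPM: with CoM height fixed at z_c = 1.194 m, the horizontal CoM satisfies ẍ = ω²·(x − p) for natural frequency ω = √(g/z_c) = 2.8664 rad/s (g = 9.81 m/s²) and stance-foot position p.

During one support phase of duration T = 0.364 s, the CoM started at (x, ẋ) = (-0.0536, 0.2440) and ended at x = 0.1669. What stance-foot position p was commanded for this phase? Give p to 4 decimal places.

p = -0.2462

ωT = 2.8664·0.364 = 1.043370; cosh(ωT) = 1.595516, sinh(ωT) = 1.243250
x(T) = p + (x₀−p)·cosh(ωT) + (ẋ₀/ω)·sinh(ωT) ⇒ p·(1 − cosh) = x(T) − x₀·cosh − (ẋ₀/ω)·sinh
numerator   = 0.1669 − (-0.0536)·1.595516 − (0.2440/2.8664)·1.243250 = 0.146589
denominator = 1 − 1.595516 = -0.595516
p = 0.146589 / -0.595516 = -0.2462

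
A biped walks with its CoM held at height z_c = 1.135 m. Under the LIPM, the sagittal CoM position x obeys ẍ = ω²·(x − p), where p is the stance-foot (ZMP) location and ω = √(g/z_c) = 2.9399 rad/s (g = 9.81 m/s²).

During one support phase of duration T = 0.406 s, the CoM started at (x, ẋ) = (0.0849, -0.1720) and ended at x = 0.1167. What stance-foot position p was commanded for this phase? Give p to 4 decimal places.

p = -0.0642

ωT = 2.9399·0.406 = 1.193599; cosh(ωT) = 1.801031, sinh(ωT) = 1.497903
x(T) = p + (x₀−p)·cosh(ωT) + (ẋ₀/ω)·sinh(ωT) ⇒ p·(1 − cosh) = x(T) − x₀·cosh − (ẋ₀/ω)·sinh
numerator   = 0.1167 − (0.0849)·1.801031 − (-0.1720/2.9399)·1.497903 = 0.051428
denominator = 1 − 1.801031 = -0.801031
p = 0.051428 / -0.801031 = -0.0642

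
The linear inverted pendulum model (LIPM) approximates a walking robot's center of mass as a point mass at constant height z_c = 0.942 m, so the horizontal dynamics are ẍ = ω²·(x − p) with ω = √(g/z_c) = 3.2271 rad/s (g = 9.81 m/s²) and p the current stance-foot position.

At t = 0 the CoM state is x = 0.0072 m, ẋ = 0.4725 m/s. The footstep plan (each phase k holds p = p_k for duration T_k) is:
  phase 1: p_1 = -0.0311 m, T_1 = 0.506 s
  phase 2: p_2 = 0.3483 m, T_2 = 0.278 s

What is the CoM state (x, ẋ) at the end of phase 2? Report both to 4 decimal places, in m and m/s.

phase 1: p=-0.0311, T=0.506, ωT=1.632913, cosh=2.657061, sinh=2.461701; start (x,ẋ)=(0.007200, 0.472500) → end (x,ẋ)=(0.431099, 1.559722)
phase 2: p=0.3483, T=0.278, ωT=0.897134, cosh=1.430150, sinh=1.022413; start (x,ẋ)=(0.431099, 1.559722) → end (x,ẋ)=(0.960867, 2.503825)

x = 0.9609, ẋ = 2.5038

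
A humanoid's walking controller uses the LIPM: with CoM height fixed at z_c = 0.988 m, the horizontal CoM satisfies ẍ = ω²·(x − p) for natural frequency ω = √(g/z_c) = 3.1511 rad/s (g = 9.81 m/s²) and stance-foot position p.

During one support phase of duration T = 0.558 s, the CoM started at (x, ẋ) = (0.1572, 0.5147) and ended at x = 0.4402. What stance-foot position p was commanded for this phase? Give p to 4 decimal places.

p = 0.2462

ωT = 3.1511·0.558 = 1.758314; cosh(ωT) = 2.987490, sinh(ωT) = 2.815155
x(T) = p + (x₀−p)·cosh(ωT) + (ẋ₀/ω)·sinh(ωT) ⇒ p·(1 − cosh) = x(T) − x₀·cosh − (ẋ₀/ω)·sinh
numerator   = 0.4402 − (0.1572)·2.987490 − (0.5147/3.1511)·2.815155 = -0.489260
denominator = 1 − 2.987490 = -1.987490
p = -0.489260 / -1.987490 = 0.2462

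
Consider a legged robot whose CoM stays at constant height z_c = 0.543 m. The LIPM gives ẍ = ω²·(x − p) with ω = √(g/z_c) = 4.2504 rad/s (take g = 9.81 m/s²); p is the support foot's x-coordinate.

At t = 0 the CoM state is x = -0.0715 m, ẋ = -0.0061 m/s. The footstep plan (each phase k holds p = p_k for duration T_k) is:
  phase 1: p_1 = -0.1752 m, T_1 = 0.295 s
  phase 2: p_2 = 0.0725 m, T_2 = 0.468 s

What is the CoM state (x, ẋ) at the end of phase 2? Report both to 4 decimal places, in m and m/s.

x = 0.4619, ẋ = 1.7817

phase 1: p=-0.1752, T=0.295, ωT=1.253868, cosh=1.894634, sinh=1.609236; start (x,ẋ)=(-0.071500, -0.006100) → end (x,ẋ)=(0.018964, 0.697740)
phase 2: p=0.0725, T=0.468, ωT=1.989187, cosh=3.723198, sinh=3.586392; start (x,ẋ)=(0.018964, 0.697740) → end (x,ẋ)=(0.461912, 1.781743)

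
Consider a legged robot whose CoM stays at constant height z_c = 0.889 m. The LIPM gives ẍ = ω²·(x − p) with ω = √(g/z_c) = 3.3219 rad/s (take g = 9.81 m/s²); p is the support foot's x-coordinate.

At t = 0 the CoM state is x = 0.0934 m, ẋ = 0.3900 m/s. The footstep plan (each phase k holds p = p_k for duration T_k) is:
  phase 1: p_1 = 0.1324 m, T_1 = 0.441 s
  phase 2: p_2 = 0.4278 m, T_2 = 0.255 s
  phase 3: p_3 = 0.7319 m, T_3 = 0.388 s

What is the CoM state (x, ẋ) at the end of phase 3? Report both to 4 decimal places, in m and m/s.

phase 1: p=0.1324, T=0.441, ωT=1.464958, cosh=2.279224, sinh=2.048137; start (x,ẋ)=(0.093400, 0.390000) → end (x,ẋ)=(0.283967, 0.623553)
phase 2: p=0.4278, T=0.255, ωT=0.847085, cosh=1.380749, sinh=0.952086; start (x,ẋ)=(0.283967, 0.623553) → end (x,ẋ)=(0.407919, 0.406065)
phase 3: p=0.7319, T=0.388, ωT=1.288897, cosh=1.952179, sinh=1.676604; start (x,ẋ)=(0.407919, 0.406065) → end (x,ẋ)=(0.304376, -1.011707)

x = 0.3044, ẋ = -1.0117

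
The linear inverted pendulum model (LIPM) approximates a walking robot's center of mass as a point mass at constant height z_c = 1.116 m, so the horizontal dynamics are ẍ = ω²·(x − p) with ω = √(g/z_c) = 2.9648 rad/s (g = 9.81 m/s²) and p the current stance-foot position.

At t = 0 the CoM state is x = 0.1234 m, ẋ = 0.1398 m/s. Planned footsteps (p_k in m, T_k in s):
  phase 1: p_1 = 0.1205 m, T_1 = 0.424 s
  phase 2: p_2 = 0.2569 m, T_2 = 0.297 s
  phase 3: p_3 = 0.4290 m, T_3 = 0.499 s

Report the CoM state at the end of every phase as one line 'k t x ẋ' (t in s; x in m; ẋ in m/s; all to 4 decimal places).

phase 1: p=0.1205, T=0.424, ωT=1.257075, cosh=1.899805, sinh=1.615320; start (x,ẋ)=(0.123400, 0.139800) → end (x,ẋ)=(0.202177, 0.279481)
phase 2: p=0.2569, T=0.297, ωT=0.880546, cosh=1.413386, sinh=0.998829; start (x,ẋ)=(0.202177, 0.279481) → end (x,ẋ)=(0.273711, 0.232962)
phase 3: p=0.4290, T=0.499, ωT=1.479435, cosh=2.309116, sinh=2.081349; start (x,ẋ)=(0.273711, 0.232962) → end (x,ẋ)=(0.233965, -0.420316)

1 0.4240 0.2022 0.2795
2 0.7210 0.2737 0.2330
3 1.2200 0.2340 -0.4203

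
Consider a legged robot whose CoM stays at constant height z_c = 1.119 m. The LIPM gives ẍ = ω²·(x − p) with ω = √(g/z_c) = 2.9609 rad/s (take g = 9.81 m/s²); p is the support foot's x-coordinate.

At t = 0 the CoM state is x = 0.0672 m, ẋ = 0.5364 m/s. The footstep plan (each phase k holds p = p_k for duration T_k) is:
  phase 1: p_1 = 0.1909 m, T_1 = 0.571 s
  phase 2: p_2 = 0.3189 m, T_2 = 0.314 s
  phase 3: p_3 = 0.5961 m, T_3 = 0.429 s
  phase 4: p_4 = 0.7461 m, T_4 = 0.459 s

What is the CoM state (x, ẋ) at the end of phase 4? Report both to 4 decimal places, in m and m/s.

x = 1.7259, ẋ = 3.0898

phase 1: p=0.1909, T=0.571, ωT=1.690674, cosh=2.803765, sinh=2.619369; start (x,ẋ)=(0.067200, 0.536400) → end (x,ẋ)=(0.318602, 0.544560)
phase 2: p=0.3189, T=0.314, ωT=0.929723, cosh=1.464235, sinh=1.069572; start (x,ẋ)=(0.318602, 0.544560) → end (x,ẋ)=(0.515177, 0.796421)
phase 3: p=0.5961, T=0.429, ωT=1.270226, cosh=1.921213, sinh=1.640445; start (x,ẋ)=(0.515177, 0.796421) → end (x,ẋ)=(0.881875, 1.137034)
phase 4: p=0.7461, T=0.459, ωT=1.359053, cosh=2.074705, sinh=1.817801; start (x,ẋ)=(0.881875, 1.137034) → end (x,ẋ)=(1.725858, 3.089795)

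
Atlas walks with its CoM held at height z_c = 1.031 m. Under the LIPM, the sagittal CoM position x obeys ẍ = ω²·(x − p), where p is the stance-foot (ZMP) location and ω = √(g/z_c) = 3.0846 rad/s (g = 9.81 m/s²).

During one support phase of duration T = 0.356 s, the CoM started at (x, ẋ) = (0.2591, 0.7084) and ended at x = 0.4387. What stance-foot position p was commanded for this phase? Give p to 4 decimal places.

p = 0.4489

ωT = 3.0846·0.356 = 1.098118; cosh(ωT) = 1.666007, sinh(ωT) = 1.332509
x(T) = p + (x₀−p)·cosh(ωT) + (ẋ₀/ω)·sinh(ωT) ⇒ p·(1 − cosh) = x(T) − x₀·cosh − (ẋ₀/ω)·sinh
numerator   = 0.4387 − (0.2591)·1.666007 − (0.7084/3.0846)·1.332509 = -0.298983
denominator = 1 − 1.666007 = -0.666007
p = -0.298983 / -0.666007 = 0.4489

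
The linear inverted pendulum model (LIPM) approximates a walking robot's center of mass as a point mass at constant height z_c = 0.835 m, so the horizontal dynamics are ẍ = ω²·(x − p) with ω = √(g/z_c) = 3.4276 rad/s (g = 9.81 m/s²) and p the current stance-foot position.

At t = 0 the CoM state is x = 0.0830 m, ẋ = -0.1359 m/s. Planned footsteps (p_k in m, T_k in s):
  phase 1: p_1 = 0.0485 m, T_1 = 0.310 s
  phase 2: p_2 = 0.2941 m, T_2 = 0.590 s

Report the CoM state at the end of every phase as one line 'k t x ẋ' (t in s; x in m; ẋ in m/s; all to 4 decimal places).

1 0.3100 0.0539 -0.0694
2 0.9000 -0.7046 -3.3232

phase 1: p=0.0485, T=0.310, ωT=1.062556, cosh=1.619665, sinh=1.274093; start (x,ẋ)=(0.083000, -0.135900) → end (x,ẋ)=(0.053862, -0.069448)
phase 2: p=0.2941, T=0.590, ωT=2.022284, cosh=3.843957, sinh=3.711605; start (x,ẋ)=(0.053862, -0.069448) → end (x,ẋ)=(-0.704566, -3.323235)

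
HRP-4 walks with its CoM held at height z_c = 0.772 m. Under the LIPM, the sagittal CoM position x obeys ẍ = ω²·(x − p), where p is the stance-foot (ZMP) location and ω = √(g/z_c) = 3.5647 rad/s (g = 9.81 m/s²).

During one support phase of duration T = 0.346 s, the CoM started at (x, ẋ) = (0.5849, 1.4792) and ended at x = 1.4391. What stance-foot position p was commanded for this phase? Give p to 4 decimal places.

p = 0.3501

ωT = 3.5647·0.346 = 1.233386; cosh(ωT) = 1.862069, sinh(ωT) = 1.570765
x(T) = p + (x₀−p)·cosh(ωT) + (ẋ₀/ω)·sinh(ωT) ⇒ p·(1 − cosh) = x(T) − x₀·cosh − (ẋ₀/ω)·sinh
numerator   = 1.4391 − (0.5849)·1.862069 − (1.4792/3.5647)·1.570765 = -0.301825
denominator = 1 − 1.862069 = -0.862069
p = -0.301825 / -0.862069 = 0.3501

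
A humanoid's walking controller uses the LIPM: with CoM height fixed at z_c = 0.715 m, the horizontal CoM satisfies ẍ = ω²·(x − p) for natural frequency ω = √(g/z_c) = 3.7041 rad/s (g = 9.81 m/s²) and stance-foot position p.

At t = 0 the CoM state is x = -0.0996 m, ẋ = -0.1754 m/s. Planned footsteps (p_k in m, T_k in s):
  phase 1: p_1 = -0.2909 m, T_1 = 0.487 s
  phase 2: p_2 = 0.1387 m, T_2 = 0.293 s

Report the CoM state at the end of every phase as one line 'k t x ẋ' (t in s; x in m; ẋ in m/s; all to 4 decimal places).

1 0.4870 0.1659 1.5463
2 0.7800 0.7309 2.6819

phase 1: p=-0.2909, T=0.487, ωT=1.803897, cosh=3.118962, sinh=2.954306; start (x,ẋ)=(-0.099600, -0.175400) → end (x,ẋ)=(0.165862, 1.546338)
phase 2: p=0.1387, T=0.293, ωT=1.085301, cosh=1.649066, sinh=1.311266; start (x,ẋ)=(0.165862, 1.546338) → end (x,ẋ)=(0.730902, 2.681943)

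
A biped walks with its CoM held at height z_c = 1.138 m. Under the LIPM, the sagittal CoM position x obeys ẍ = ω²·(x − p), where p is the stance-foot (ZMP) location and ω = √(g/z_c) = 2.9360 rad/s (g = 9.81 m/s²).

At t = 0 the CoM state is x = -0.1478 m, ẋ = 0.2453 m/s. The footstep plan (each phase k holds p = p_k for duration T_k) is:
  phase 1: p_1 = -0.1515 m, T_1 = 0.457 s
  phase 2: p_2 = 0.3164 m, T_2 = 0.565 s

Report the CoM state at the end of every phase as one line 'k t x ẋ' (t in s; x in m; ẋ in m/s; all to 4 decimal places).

phase 1: p=-0.1515, T=0.457, ωT=1.341752, cosh=2.043564, sinh=1.782177; start (x,ẋ)=(-0.147800, 0.245300) → end (x,ẋ)=(0.004960, 0.520646)
phase 2: p=0.3164, T=0.565, ωT=1.658840, cosh=2.721787, sinh=2.531427; start (x,ẋ)=(0.004960, 0.520646) → end (x,ẋ)=(-0.082370, -0.897615)

1 0.4570 0.0050 0.5206
2 1.0220 -0.0824 -0.8976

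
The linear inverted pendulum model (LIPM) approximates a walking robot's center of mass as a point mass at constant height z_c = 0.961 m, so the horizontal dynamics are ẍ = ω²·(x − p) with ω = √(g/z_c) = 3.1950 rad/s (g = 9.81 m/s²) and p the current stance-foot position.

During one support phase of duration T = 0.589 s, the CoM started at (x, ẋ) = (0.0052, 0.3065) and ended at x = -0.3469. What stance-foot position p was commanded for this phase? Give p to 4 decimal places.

ωT = 3.1950·0.589 = 1.881855; cosh(ωT) = 3.358990, sinh(ωT) = 3.206683
x(T) = p + (x₀−p)·cosh(ωT) + (ẋ₀/ω)·sinh(ωT) ⇒ p·(1 − cosh) = x(T) − x₀·cosh − (ẋ₀/ω)·sinh
numerator   = -0.3469 − (0.0052)·3.358990 − (0.3065/3.1950)·3.206683 = -0.671987
denominator = 1 − 3.358990 = -2.358990
p = -0.671987 / -2.358990 = 0.2849

p = 0.2849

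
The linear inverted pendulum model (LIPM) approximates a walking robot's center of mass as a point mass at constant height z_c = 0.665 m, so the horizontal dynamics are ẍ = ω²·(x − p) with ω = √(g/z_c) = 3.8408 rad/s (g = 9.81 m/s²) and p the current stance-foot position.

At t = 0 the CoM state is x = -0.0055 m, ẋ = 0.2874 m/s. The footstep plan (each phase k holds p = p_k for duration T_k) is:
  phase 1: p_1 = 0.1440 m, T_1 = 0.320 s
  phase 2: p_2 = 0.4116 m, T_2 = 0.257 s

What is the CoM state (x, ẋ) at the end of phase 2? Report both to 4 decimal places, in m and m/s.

x = -0.3520, ẋ = -2.4558

phase 1: p=0.1440, T=0.320, ωT=1.229056, cosh=1.855285, sinh=1.562716; start (x,ẋ)=(-0.005500, 0.287400) → end (x,ẋ)=(-0.016430, -0.364102)
phase 2: p=0.4116, T=0.257, ωT=0.987086, cosh=1.528032, sinh=1.155371; start (x,ẋ)=(-0.016430, -0.364102) → end (x,ẋ)=(-0.351971, -2.455763)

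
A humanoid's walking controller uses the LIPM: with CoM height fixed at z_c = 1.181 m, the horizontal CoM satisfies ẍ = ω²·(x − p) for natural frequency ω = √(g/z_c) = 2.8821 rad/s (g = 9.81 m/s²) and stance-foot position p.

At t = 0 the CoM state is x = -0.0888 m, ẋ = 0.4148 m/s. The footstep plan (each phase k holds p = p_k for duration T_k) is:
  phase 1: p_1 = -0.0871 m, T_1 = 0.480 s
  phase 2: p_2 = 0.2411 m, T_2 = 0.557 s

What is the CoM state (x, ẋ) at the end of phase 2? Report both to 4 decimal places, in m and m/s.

x = 0.7997, ẋ = 1.8209

phase 1: p=-0.0871, T=0.480, ωT=1.383408, cosh=2.119597, sinh=1.868874; start (x,ẋ)=(-0.088800, 0.414800) → end (x,ẋ)=(0.178270, 0.870052)
phase 2: p=0.2411, T=0.557, ωT=1.605330, cosh=2.590162, sinh=2.389339; start (x,ẋ)=(0.178270, 0.870052) → end (x,ẋ)=(0.799658, 1.820912)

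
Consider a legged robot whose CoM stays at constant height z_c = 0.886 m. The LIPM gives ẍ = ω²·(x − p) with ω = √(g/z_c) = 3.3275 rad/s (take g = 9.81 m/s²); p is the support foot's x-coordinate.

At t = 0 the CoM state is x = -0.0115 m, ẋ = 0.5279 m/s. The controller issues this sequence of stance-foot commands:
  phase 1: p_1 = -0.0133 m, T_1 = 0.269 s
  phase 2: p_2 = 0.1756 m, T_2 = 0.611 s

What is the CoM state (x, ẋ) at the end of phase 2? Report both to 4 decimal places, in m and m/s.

x = 0.9374, ẋ = 2.6450

phase 1: p=-0.0133, T=0.269, ωT=0.895098, cosh=1.428071, sinh=1.019503; start (x,ẋ)=(-0.011500, 0.527900) → end (x,ẋ)=(0.151012, 0.759985)
phase 2: p=0.1756, T=0.611, ωT=2.033103, cosh=3.884337, sinh=3.753409; start (x,ẋ)=(0.151012, 0.759985) → end (x,ẋ)=(0.937354, 2.644951)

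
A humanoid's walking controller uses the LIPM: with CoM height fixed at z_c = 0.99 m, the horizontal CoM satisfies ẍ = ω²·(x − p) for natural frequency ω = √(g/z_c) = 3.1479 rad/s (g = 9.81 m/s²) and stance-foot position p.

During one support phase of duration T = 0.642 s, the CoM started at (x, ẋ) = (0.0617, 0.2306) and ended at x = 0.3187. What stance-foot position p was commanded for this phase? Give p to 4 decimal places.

ωT = 3.1479·0.642 = 2.020952; cosh(ωT) = 3.839016, sinh(ωT) = 3.706487
x(T) = p + (x₀−p)·cosh(ωT) + (ẋ₀/ω)·sinh(ωT) ⇒ p·(1 − cosh) = x(T) − x₀·cosh − (ẋ₀/ω)·sinh
numerator   = 0.3187 − (0.0617)·3.839016 − (0.2306/3.1479)·3.706487 = -0.189687
denominator = 1 − 3.839016 = -2.839016
p = -0.189687 / -2.839016 = 0.0668

p = 0.0668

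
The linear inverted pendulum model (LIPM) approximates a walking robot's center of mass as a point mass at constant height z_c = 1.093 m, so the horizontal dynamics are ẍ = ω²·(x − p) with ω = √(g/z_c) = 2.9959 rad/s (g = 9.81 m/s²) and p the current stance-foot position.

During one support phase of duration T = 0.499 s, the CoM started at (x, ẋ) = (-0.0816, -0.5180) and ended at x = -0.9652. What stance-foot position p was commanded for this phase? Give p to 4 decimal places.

ωT = 2.9959·0.499 = 1.494954; cosh(ωT) = 2.341695, sinh(ωT) = 2.117436
x(T) = p + (x₀−p)·cosh(ωT) + (ẋ₀/ω)·sinh(ωT) ⇒ p·(1 − cosh) = x(T) − x₀·cosh − (ẋ₀/ω)·sinh
numerator   = -0.9652 − (-0.0816)·2.341695 − (-0.5180/2.9959)·2.117436 = -0.408007
denominator = 1 − 2.341695 = -1.341695
p = -0.408007 / -1.341695 = 0.3041

p = 0.3041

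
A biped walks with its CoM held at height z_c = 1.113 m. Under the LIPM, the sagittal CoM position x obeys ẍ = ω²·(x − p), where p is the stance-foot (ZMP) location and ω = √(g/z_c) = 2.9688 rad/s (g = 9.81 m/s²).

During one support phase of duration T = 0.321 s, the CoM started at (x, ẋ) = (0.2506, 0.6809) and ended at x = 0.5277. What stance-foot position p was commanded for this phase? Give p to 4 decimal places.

p = 0.2018

ωT = 2.9688·0.321 = 0.952985; cosh(ωT) = 1.489514, sinh(ωT) = 1.103925
x(T) = p + (x₀−p)·cosh(ωT) + (ẋ₀/ω)·sinh(ωT) ⇒ p·(1 − cosh) = x(T) − x₀·cosh − (ẋ₀/ω)·sinh
numerator   = 0.5277 − (0.2506)·1.489514 − (0.6809/2.9688)·1.103925 = -0.098760
denominator = 1 − 1.489514 = -0.489514
p = -0.098760 / -0.489514 = 0.2018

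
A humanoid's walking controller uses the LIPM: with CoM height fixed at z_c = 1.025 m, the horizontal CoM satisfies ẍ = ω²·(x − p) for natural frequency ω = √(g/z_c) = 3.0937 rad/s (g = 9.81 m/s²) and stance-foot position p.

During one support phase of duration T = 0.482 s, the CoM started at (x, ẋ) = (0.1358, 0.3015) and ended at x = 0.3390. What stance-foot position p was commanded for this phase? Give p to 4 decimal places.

ωT = 3.0937·0.482 = 1.491163; cosh(ωT) = 2.333686, sinh(ωT) = 2.108575
x(T) = p + (x₀−p)·cosh(ωT) + (ẋ₀/ω)·sinh(ωT) ⇒ p·(1 − cosh) = x(T) − x₀·cosh − (ẋ₀/ω)·sinh
numerator   = 0.3390 − (0.1358)·2.333686 − (0.3015/3.0937)·2.108575 = -0.183408
denominator = 1 − 2.333686 = -1.333686
p = -0.183408 / -1.333686 = 0.1375

p = 0.1375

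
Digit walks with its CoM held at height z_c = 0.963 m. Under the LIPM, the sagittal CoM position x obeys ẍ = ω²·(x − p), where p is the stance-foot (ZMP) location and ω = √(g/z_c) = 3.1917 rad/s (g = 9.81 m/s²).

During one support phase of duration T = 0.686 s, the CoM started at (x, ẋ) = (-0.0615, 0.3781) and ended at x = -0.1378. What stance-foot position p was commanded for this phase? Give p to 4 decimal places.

p = 0.1085

ωT = 3.1917·0.686 = 2.189506; cosh(ωT) = 4.521387, sinh(ωT) = 4.409415
x(T) = p + (x₀−p)·cosh(ωT) + (ẋ₀/ω)·sinh(ωT) ⇒ p·(1 − cosh) = x(T) − x₀·cosh − (ẋ₀/ω)·sinh
numerator   = -0.1378 − (-0.0615)·4.521387 − (0.3781/3.1917)·4.409415 = -0.382089
denominator = 1 − 4.521387 = -3.521387
p = -0.382089 / -3.521387 = 0.1085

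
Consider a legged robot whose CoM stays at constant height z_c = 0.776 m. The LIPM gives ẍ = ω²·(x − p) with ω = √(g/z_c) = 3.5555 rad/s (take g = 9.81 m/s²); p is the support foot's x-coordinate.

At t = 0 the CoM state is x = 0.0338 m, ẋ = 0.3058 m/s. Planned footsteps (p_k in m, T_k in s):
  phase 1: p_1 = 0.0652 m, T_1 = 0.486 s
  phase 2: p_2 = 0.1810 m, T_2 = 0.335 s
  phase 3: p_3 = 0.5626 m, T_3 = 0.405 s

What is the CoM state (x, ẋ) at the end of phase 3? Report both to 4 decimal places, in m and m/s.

phase 1: p=0.0652, T=0.486, ωT=1.727973, cosh=2.903438, sinh=2.725794; start (x,ẋ)=(0.033800, 0.305800) → end (x,ẋ)=(0.208471, 0.583556)
phase 2: p=0.1810, T=0.335, ωT=1.191093, cosh=1.797282, sinh=1.493393; start (x,ẋ)=(0.208471, 0.583556) → end (x,ẋ)=(0.475480, 1.194680)
phase 3: p=0.5626, T=0.405, ωT=1.439978, cosh=2.228767, sinh=1.991834; start (x,ẋ)=(0.475480, 1.194680) → end (x,ẋ)=(1.037705, 2.045684)

x = 1.0377, ẋ = 2.0457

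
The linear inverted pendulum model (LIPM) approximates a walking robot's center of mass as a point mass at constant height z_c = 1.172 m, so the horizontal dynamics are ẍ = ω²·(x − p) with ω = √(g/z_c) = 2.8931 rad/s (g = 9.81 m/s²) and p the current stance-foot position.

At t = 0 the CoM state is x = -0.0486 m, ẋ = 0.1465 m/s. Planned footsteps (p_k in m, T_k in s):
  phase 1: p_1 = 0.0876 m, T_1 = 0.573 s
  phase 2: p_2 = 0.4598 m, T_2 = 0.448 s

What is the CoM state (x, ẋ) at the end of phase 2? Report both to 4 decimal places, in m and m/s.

x = -1.0967, ẋ = -4.1804

phase 1: p=0.0876, T=0.573, ωT=1.657746, cosh=2.719020, sinh=2.528452; start (x,ẋ)=(-0.048600, 0.146500) → end (x,ẋ)=(-0.154695, -0.597975)
phase 2: p=0.4598, T=0.448, ωT=1.296109, cosh=1.964320, sinh=1.690726; start (x,ẋ)=(-0.154695, -0.597975) → end (x,ẋ)=(-1.096722, -4.180382)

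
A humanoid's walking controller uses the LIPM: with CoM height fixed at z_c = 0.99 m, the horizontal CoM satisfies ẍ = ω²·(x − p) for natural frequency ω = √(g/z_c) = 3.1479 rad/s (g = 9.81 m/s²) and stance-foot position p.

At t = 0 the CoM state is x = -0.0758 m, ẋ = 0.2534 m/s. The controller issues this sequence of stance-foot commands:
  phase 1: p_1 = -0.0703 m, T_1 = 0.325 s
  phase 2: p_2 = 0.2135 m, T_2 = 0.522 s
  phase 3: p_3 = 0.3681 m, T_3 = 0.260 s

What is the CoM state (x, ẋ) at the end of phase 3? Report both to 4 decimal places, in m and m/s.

x = -0.2954, ẋ = -1.7893

phase 1: p=-0.0703, T=0.325, ωT=1.023068, cosh=1.570603, sinh=1.211112; start (x,ẋ)=(-0.075800, 0.253400) → end (x,ẋ)=(0.018554, 0.377022)
phase 2: p=0.2135, T=0.522, ωT=1.643204, cosh=2.682536, sinh=2.489176; start (x,ẋ)=(0.018554, 0.377022) → end (x,ẋ)=(-0.011323, -0.516159)
phase 3: p=0.3681, T=0.260, ωT=0.818454, cosh=1.354053, sinh=0.912940; start (x,ẋ)=(-0.011323, -0.516159) → end (x,ẋ)=(-0.295352, -1.789308)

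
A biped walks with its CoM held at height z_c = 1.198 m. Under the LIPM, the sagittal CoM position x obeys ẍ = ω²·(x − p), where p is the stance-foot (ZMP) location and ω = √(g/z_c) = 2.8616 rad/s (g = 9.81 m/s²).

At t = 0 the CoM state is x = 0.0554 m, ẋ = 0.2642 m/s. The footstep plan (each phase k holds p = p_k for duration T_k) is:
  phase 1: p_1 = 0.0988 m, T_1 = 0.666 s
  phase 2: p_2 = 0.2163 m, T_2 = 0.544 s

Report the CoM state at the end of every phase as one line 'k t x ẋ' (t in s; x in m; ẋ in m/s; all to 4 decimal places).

1 0.6660 0.2532 0.4996
2 1.2100 0.7034 1.4771

phase 1: p=0.0988, T=0.666, ωT=1.905826, cosh=3.436829, sinh=3.288129; start (x,ẋ)=(0.055400, 0.264200) → end (x,ẋ)=(0.253221, 0.499646)
phase 2: p=0.2163, T=0.544, ωT=1.556710, cosh=2.477010, sinh=2.266182; start (x,ẋ)=(0.253221, 0.499646) → end (x,ẋ)=(0.703438, 1.477060)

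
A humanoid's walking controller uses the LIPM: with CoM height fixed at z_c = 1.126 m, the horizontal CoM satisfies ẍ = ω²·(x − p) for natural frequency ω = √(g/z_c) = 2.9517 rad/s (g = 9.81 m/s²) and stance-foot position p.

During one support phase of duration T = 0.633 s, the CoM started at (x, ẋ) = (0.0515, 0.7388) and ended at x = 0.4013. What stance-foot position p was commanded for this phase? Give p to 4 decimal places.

ωT = 2.9517·0.633 = 1.868426; cosh(ωT) = 3.316229, sinh(ωT) = 3.161863
x(T) = p + (x₀−p)·cosh(ωT) + (ẋ₀/ω)·sinh(ωT) ⇒ p·(1 − cosh) = x(T) − x₀·cosh − (ẋ₀/ω)·sinh
numerator   = 0.4013 − (0.0515)·3.316229 − (0.7388/2.9517)·3.161863 = -0.560889
denominator = 1 − 3.316229 = -2.316229
p = -0.560889 / -2.316229 = 0.2422

p = 0.2422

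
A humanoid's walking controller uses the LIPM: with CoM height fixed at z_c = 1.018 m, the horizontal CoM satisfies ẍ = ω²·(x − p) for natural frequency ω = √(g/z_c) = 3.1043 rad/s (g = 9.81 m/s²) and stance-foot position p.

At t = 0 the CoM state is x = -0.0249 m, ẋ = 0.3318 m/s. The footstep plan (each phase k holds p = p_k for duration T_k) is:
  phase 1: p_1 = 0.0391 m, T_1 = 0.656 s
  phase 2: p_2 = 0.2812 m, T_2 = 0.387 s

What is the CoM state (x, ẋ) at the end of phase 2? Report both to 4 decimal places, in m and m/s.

phase 1: p=0.0391, T=0.656, ωT=2.036421, cosh=3.896814, sinh=3.766319; start (x,ẋ)=(-0.024900, 0.331800) → end (x,ẋ)=(0.192263, 0.544689)
phase 2: p=0.2812, T=0.387, ωT=1.201364, cosh=1.812716, sinh=1.511933; start (x,ẋ)=(0.192263, 0.544689) → end (x,ẋ)=(0.385270, 0.569941)

x = 0.3853, ẋ = 0.5699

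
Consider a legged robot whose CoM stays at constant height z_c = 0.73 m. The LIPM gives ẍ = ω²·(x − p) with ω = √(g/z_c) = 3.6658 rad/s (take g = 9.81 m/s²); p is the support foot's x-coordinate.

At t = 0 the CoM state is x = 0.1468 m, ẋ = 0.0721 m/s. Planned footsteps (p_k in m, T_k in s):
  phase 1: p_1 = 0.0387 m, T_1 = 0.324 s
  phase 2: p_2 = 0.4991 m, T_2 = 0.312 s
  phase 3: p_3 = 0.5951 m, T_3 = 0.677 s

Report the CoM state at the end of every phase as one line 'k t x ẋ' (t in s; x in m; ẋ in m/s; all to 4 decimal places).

1 0.3240 0.2617 0.7186
2 0.6360 0.3651 0.0151
3 1.3130 -0.7655 -4.9159

phase 1: p=0.0387, T=0.324, ωT=1.187719, cosh=1.792254, sinh=1.487338; start (x,ẋ)=(0.146800, 0.072100) → end (x,ẋ)=(0.261696, 0.718614)
phase 2: p=0.4991, T=0.312, ωT=1.143730, cosh=1.728540, sinh=1.409912; start (x,ẋ)=(0.261696, 0.718614) → end (x,ẋ)=(0.365125, 0.015141)
phase 3: p=0.5951, T=0.677, ωT=2.481747, cosh=6.022868, sinh=5.939271; start (x,ẋ)=(0.365125, 0.015141) → end (x,ẋ)=(-0.765476, -4.915856)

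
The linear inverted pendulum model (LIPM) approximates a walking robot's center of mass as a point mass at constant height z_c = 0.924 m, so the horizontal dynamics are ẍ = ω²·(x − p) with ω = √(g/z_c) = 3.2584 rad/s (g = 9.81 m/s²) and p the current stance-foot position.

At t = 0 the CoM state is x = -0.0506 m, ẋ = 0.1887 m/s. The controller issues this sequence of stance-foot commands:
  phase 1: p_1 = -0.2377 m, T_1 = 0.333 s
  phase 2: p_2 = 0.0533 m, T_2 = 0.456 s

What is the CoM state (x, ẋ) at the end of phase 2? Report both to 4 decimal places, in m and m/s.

phase 1: p=-0.2377, T=0.333, ωT=1.085047, cosh=1.648733, sinh=1.310847; start (x,ẋ)=(-0.050600, 0.188700) → end (x,ẋ)=(0.146691, 1.110269)
phase 2: p=0.0533, T=0.456, ωT=1.485830, cosh=2.322474, sinh=2.096159; start (x,ẋ)=(0.146691, 1.110269) → end (x,ẋ)=(0.984446, 3.216447)

x = 0.9844, ẋ = 3.2164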